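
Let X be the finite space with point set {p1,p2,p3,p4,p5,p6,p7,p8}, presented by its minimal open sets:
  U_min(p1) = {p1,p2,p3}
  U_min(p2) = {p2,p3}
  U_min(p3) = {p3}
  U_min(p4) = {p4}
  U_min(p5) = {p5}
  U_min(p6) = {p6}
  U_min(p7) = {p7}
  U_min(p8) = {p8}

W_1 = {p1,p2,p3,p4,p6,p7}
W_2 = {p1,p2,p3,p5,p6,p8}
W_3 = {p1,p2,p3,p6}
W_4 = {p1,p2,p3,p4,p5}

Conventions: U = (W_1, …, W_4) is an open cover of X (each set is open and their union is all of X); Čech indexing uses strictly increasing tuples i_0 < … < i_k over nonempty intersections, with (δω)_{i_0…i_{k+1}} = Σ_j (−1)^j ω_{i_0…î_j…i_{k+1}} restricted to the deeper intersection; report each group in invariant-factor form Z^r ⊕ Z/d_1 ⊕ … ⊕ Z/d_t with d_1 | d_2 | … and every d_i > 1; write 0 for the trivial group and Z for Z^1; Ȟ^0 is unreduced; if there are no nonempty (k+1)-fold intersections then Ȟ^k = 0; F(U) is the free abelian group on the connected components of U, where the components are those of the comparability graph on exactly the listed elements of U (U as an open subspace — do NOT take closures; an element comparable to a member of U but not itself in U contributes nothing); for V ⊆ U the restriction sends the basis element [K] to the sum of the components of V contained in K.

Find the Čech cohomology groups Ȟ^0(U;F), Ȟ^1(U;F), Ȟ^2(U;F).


Ȟ^0 = Z^6; Ȟ^1 = 0; Ȟ^2 = 0

intersection data:
  W12={p1,p2,p3,p6} W13={p1,p2,p3,p6} W14={p1,p2,p3,p4} W23={p1,p2,p3,p6} W24={p1,p2,p3,p5} W34={p1,p2,p3}
  W123={p1,p2,p3,p6} W124={p1,p2,p3} W134={p1,p2,p3} W234={p1,p2,p3}
  W1234={p1,p2,p3}
components per intersection:
  W1: {p1,p2,p3} {p4} {p6} {p7}
  W2: {p1,p2,p3} {p5} {p6} {p8}
  W3: {p1,p2,p3} {p6}
  W4: {p1,p2,p3} {p4} {p5}
  W12: {p1,p2,p3} {p6}
  W13: {p1,p2,p3} {p6}
  W14: {p1,p2,p3} {p4}
  W23: {p1,p2,p3} {p6}
  W24: {p1,p2,p3} {p5}
  W34: {p1,p2,p3}
  W123: {p1,p2,p3} {p6}
  W124: {p1,p2,p3}
  W134: {p1,p2,p3}
  W234: {p1,p2,p3}
  W1234: {p1,p2,p3}
C dims 13,11,5,1; δ0: rk 7, SNF 1^7; δ1: rk 4, SNF 1^4; δ2: rk 1, SNF 1^1
Ȟ^0 = (13 − 7) − 0 = 6, so Ȟ^0 ≅ Z^6
Ȟ^1 = (11 − 4) − 7 = 0, so Ȟ^1 ≅ 0
Ȟ^2 = (5 − 1) − 4 = 0, so Ȟ^2 ≅ 0


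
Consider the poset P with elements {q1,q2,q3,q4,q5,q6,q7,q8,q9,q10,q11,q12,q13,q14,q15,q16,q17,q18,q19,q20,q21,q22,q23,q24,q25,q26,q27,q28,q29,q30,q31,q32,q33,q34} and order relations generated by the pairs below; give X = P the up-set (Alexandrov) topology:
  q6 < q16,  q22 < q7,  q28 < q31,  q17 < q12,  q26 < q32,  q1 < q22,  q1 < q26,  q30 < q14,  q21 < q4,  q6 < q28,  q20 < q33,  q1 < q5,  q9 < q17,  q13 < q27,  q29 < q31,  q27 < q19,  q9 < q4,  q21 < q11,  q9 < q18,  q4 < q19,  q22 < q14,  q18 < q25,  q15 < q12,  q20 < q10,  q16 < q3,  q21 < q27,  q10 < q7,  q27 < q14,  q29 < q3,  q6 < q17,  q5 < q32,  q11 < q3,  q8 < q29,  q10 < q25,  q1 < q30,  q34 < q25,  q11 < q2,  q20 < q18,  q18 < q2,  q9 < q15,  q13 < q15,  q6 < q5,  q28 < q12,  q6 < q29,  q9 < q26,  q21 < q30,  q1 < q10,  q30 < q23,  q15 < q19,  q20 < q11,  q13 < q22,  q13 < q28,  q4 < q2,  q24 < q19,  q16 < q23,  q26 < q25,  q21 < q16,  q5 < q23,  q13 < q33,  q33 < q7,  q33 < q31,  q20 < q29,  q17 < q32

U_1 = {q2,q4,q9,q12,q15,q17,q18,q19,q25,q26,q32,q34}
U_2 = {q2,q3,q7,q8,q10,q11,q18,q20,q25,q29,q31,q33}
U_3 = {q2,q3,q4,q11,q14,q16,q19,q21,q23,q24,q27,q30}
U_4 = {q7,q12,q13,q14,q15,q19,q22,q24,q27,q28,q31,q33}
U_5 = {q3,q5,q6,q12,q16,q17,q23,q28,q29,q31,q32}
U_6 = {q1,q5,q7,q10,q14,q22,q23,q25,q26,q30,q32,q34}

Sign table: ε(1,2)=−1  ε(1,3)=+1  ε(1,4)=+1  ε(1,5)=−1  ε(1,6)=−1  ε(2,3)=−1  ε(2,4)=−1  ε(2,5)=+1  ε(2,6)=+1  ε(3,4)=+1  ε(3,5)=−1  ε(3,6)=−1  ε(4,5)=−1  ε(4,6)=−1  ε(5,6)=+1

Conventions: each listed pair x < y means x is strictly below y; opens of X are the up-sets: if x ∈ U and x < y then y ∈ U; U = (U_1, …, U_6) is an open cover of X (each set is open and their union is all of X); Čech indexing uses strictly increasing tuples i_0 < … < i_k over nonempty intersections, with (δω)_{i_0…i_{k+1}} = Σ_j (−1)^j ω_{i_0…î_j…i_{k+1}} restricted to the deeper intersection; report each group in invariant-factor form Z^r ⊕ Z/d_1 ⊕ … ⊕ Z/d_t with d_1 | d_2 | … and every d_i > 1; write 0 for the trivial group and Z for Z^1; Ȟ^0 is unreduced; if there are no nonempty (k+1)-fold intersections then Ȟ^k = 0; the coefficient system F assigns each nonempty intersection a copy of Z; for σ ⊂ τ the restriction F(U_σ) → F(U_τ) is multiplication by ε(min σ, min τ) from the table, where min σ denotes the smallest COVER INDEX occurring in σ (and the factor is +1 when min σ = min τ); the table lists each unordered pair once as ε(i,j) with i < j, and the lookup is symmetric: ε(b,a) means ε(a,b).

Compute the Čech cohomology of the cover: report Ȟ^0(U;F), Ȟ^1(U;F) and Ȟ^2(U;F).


Ȟ^0 ≅ Z,  Ȟ^1 ≅ 0,  Ȟ^2 ≅ Z/2

nonempty intersections:
  U12={q2,q18,q25} U13={q2,q4,q19} U14={q12,q15,q19} U15={q12,q17,q32} U16={q25,q26,q32,q34} U23={q2,q3,q11} U24={q7,q31,q33} U25={q3,q29,q31} U26={q7,q10,q25} U34={q14,q19,q24,q27} U35={q3,q16,q23} U36={q14,q23,q30} U45={q12,q28,q31} U46={q7,q14,q22} U56={q5,q23,q32}
  U123={q2} U126={q25} U134={q19} U145={q12} U156={q32} U235={q3} U245={q31} U246={q7} U346={q14} U356={q23}
C dims 6,15,10; δ0: rk 5, SNF 1^5; δ1: rk 10, SNF 1^9·2
Ȟ^0: (6−5)−0=1 ⇒ Z
Ȟ^1: (15−10)−5=0 ⇒ 0
Ȟ^2: (10−0)−10=0 plus torsion [2] ⇒ Z/2


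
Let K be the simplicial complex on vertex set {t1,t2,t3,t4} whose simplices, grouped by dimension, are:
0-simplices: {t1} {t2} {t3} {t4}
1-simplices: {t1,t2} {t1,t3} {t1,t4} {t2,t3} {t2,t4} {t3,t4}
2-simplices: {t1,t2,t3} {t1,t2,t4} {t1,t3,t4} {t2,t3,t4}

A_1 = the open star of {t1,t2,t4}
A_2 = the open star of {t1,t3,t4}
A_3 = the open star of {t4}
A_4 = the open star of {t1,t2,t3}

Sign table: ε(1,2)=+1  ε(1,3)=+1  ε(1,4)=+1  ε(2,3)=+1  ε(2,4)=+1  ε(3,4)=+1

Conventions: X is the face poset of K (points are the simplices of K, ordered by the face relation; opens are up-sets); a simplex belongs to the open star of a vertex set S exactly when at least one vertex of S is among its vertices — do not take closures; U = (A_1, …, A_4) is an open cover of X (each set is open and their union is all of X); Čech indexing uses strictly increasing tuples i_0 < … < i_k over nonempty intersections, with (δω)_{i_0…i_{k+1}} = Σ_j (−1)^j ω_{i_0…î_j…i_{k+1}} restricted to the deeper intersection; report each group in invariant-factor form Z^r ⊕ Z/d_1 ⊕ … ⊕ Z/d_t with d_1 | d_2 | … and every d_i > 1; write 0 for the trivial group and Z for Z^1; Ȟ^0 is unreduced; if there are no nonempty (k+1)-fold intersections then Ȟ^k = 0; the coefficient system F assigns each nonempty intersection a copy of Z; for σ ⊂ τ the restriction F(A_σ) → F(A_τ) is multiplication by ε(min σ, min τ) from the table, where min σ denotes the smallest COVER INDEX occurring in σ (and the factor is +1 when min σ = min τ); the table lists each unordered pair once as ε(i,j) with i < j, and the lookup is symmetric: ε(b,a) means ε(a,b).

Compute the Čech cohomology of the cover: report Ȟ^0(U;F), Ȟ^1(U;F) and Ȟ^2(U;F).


Ȟ^0(U;F) ≅ Z, Ȟ^1(U;F) ≅ 0, Ȟ^2(U;F) ≅ 0

nerve simplices:
  A1={{t1},{t2},{t4},{t1,t2},{t1,t3},{t1,t4},{t2,t3},{t2,t4},{t3,t4},{t1,t2,t3},{t1,t2,t4},{t1,t3,t4},{t2,t3,t4}} A2={{t1},{t3},{t4},{t1,t2},{t1,t3},{t1,t4},{t2,t3},{t2,t4},{t3,t4},{t1,t2,t3},{t1,t2,t4},{t1,t3,t4},{t2,t3,t4}} A3={{t4},{t1,t4},{t2,t4},{t3,t4},{t1,t2,t4},{t1,t3,t4},{t2,t3,t4}} A4={{t1},{t2},{t3},{t1,t2},{t1,t3},{t1,t4},{t2,t3},{t2,t4},{t3,t4},{t1,t2,t3},{t1,t2,t4},{t1,t3,t4},{t2,t3,t4}}
  A12={{t1},{t4},{t1,t2},{t1,t3},{t1,t4},{t2,t3},{t2,t4},{t3,t4},{t1,t2,t3},{t1,t2,t4},{t1,t3,t4},{t2,t3,t4}} A13={{t4},{t1,t4},{t2,t4},{t3,t4},{t1,t2,t4},{t1,t3,t4},{t2,t3,t4}} A14={{t1},{t2},{t1,t2},{t1,t3},{t1,t4},{t2,t3},{t2,t4},{t3,t4},{t1,t2,t3},{t1,t2,t4},{t1,t3,t4},{t2,t3,t4}} A23={{t4},{t1,t4},{t2,t4},{t3,t4},{t1,t2,t4},{t1,t3,t4},{t2,t3,t4}} A24={{t1},{t3},{t1,t2},{t1,t3},{t1,t4},{t2,t3},{t2,t4},{t3,t4},{t1,t2,t3},{t1,t2,t4},{t1,t3,t4},{t2,t3,t4}} A34={{t1,t4},{t2,t4},{t3,t4},{t1,t2,t4},{t1,t3,t4},{t2,t3,t4}}
  A123={{t4},{t1,t4},{t2,t4},{t3,t4},{t1,t2,t4},{t1,t3,t4},{t2,t3,t4}} A124={{t1},{t1,t2},{t1,t3},{t1,t4},{t2,t3},{t2,t4},{t3,t4},{t1,t2,t3},{t1,t2,t4},{t1,t3,t4},{t2,t3,t4}} A134={{t1,t4},{t2,t4},{t3,t4},{t1,t2,t4},{t1,t3,t4},{t2,t3,t4}} A234={{t1,t4},{t2,t4},{t3,t4},{t1,t2,t4},{t1,t3,t4},{t2,t3,t4}}
  A1234={{t1,t4},{t2,t4},{t3,t4},{t1,t2,t4},{t1,t3,t4},{t2,t3,t4}}
C dims 4,6,4,1; δ0: rk 3, SNF 1^3; δ1: rk 3, SNF 1^3; δ2: rk 1, SNF 1^1
degree 0: 4−3−0 = 1 → Ȟ^0 ≅ Z
degree 1: 6−3−3 = 0 → Ȟ^1 ≅ 0
degree 2: 4−1−3 = 0 → Ȟ^2 ≅ 0


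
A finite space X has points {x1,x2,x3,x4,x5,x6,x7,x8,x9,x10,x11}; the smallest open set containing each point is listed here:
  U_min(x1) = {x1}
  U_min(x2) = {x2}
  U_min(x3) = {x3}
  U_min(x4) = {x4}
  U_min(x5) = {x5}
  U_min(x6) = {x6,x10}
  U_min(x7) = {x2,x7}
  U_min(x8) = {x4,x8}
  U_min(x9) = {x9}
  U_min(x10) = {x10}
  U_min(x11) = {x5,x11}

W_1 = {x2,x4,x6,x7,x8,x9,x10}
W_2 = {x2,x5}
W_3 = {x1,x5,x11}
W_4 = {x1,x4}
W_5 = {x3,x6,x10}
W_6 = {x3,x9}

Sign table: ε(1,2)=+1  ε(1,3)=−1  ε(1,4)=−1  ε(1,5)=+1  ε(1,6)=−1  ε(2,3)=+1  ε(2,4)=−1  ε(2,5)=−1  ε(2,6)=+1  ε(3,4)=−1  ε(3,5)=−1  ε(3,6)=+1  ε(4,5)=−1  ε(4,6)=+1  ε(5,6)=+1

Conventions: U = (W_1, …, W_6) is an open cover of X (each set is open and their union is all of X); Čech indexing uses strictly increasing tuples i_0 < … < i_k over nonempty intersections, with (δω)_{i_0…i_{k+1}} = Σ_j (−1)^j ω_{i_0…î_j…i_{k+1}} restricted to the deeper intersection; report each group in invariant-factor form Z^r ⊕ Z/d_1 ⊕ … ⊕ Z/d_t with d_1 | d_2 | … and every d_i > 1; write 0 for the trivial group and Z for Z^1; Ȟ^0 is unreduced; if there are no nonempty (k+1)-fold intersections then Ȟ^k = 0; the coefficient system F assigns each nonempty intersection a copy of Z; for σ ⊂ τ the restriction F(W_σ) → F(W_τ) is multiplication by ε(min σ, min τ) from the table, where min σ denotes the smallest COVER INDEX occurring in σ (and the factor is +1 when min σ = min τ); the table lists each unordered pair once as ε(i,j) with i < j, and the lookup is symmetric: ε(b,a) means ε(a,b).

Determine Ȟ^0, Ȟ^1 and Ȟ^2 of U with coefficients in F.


Ȟ^0(U;F) ≅ 0; Ȟ^1(U;F) ≅ Z ⊕ Z/2; Ȟ^2(U;F) ≅ 0

cover nerve:
  W12={x2} W14={x4} W15={x6,x10} W16={x9} W23={x5} W34={x1} W56={x3}
C dims 6,7; δ0: rk 6, SNF 1^5·2
Ȟ^0: (6−6)−0=0 ⇒ 0
Ȟ^1: (7−0)−6=1 plus torsion [2] ⇒ Z ⊕ Z/2
Ȟ^2: (0−0)−0=0 ⇒ 0


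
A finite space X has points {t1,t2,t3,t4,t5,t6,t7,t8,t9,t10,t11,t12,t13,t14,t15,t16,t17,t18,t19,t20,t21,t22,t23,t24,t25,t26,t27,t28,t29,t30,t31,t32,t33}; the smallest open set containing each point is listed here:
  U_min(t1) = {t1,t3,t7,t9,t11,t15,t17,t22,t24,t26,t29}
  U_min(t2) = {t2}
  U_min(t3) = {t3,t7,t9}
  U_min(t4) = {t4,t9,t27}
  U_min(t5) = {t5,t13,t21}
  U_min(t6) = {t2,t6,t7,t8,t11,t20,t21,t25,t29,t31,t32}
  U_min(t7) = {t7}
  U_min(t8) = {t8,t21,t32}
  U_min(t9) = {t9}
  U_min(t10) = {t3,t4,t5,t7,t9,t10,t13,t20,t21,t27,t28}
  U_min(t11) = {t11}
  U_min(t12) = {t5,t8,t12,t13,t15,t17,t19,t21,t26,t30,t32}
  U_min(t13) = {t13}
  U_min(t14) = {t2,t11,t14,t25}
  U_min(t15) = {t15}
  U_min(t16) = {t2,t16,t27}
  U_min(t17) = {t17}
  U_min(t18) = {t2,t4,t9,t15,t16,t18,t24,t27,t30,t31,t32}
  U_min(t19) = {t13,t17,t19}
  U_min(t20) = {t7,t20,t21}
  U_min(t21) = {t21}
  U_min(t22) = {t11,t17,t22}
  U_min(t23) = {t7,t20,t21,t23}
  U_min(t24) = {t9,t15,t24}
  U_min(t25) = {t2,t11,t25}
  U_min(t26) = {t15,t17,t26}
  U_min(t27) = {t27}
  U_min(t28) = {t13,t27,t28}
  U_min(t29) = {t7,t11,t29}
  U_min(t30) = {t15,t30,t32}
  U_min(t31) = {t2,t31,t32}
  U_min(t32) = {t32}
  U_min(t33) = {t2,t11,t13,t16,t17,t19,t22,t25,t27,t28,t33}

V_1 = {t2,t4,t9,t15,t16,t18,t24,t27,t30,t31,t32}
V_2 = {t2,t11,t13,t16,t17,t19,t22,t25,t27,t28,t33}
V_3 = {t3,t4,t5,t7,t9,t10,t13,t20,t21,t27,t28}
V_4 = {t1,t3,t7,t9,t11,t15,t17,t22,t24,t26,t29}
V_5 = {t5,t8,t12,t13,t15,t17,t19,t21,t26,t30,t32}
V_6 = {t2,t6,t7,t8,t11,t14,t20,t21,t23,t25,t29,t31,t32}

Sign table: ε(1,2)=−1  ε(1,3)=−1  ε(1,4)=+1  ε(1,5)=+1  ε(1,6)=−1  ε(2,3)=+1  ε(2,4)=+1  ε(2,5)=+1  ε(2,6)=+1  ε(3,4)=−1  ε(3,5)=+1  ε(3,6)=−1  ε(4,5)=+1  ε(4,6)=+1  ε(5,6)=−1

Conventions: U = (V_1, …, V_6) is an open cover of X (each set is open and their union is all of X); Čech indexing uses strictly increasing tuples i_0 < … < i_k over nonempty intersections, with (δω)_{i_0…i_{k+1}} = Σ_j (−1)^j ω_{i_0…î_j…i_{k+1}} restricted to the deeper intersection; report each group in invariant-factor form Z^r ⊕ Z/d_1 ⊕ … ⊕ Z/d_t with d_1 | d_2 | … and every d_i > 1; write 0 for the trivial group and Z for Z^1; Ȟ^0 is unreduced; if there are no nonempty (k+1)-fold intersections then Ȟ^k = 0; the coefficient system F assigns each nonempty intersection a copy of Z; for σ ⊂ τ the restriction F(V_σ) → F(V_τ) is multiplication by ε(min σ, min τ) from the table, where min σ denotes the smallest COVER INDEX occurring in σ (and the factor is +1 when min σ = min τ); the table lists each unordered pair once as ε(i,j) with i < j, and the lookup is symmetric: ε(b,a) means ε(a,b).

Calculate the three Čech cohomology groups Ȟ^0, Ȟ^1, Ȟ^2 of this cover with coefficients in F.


nerve of the cover:
  V12={t2,t16,t27} V13={t4,t9,t27} V14={t9,t15,t24} V15={t15,t30,t32} V16={t2,t31,t32} V23={t13,t27,t28} V24={t11,t17,t22} V25={t13,t17,t19} V26={t2,t11,t25} V34={t3,t7,t9} V35={t5,t13,t21} V36={t7,t20,t21} V45={t15,t17,t26} V46={t7,t11,t29} V56={t8,t21,t32}
  V123={t27} V126={t2} V134={t9} V145={t15} V156={t32} V235={t13} V245={t17} V246={t11} V346={t7} V356={t21}
C dims 6,15,10; δ0: rk 6, SNF 1^5·2; δ1: rk 9, SNF 1^9
Ȟ^0 = (6 − 6) − 0 = 0, so Ȟ^0 ≅ 0
Ȟ^1 = (15 − 9) − 6 = 0 plus torsion [2], so Ȟ^1 ≅ Z/2
Ȟ^2 = (10 − 0) − 9 = 1, so Ȟ^2 ≅ Z

Ȟ^0 ≅ 0,  Ȟ^1 ≅ Z/2,  Ȟ^2 ≅ Z


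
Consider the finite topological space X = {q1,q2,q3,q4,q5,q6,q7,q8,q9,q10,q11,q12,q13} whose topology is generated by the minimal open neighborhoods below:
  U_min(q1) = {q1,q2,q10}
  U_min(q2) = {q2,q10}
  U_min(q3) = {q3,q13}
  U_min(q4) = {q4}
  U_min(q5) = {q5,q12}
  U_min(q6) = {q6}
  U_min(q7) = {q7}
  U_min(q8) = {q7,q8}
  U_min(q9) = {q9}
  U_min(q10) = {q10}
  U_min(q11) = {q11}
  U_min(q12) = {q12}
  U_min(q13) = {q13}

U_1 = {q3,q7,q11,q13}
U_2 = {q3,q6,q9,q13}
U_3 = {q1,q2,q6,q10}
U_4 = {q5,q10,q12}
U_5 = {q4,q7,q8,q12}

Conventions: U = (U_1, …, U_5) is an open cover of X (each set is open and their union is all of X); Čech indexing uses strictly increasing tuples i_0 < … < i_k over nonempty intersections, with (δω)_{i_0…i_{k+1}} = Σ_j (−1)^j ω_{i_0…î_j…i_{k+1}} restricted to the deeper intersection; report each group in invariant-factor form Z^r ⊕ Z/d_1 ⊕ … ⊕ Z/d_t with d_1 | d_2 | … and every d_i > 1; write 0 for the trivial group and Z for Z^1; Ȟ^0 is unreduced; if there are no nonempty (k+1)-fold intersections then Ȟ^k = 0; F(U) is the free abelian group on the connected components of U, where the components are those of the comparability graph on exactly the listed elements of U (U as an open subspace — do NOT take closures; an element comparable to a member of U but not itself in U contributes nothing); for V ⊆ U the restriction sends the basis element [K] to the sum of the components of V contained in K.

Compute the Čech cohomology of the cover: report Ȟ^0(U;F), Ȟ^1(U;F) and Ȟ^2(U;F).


Ȟ^0(U;F) ≅ Z^8; Ȟ^1(U;F) ≅ 0; Ȟ^2(U;F) ≅ 0

nonempty overlaps:
  U12={q3,q13} U15={q7} U23={q6} U34={q10} U45={q12}
components per intersection:
  U1: {q3,q13} {q7} {q11}
  U2: {q3,q13} {q6} {q9}
  U3: {q1,q2,q10} {q6}
  U4: {q5,q12} {q10}
  U5: {q4} {q7,q8} {q12}
  U12: {q3,q13}
  U15: {q7}
  U23: {q6}
  U34: {q10}
  U45: {q12}
C dims 13,5; δ0: rk 5, SNF 1^5
degree 0: 13−5−0 = 8 → Ȟ^0 ≅ Z^8
degree 1: 5−0−5 = 0 → Ȟ^1 ≅ 0
degree 2: 0−0−0 = 0 → Ȟ^2 ≅ 0


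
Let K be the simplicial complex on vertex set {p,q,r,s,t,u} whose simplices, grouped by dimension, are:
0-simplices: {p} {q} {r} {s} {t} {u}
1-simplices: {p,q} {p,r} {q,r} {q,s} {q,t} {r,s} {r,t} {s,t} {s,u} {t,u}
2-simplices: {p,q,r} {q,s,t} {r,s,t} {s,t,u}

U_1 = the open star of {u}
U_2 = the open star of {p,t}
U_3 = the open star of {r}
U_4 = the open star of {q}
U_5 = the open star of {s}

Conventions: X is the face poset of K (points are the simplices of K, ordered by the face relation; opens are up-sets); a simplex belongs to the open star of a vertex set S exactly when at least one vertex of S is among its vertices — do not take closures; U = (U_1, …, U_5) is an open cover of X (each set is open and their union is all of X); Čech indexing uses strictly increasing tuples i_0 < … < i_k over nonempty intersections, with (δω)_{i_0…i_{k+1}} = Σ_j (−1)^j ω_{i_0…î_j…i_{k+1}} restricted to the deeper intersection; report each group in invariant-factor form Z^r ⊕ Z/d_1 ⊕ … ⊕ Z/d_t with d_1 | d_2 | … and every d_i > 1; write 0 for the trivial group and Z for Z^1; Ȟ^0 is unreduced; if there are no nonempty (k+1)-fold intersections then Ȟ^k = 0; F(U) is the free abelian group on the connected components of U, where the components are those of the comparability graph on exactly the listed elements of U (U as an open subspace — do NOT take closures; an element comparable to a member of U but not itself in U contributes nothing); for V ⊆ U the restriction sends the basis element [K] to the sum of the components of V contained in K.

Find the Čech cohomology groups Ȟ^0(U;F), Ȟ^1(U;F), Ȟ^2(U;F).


Ȟ^0 ≅ Z, Ȟ^1 ≅ Z, Ȟ^2 ≅ 0

intersection data:
  U1={{u},{s,u},{t,u},{s,t,u}} U2={{p},{t},{p,q},{p,r},{q,t},{r,t},{s,t},{t,u},{p,q,r},{q,s,t},{r,s,t},{s,t,u}} U3={{r},{p,r},{q,r},{r,s},{r,t},{p,q,r},{r,s,t}} U4={{q},{p,q},{q,r},{q,s},{q,t},{p,q,r},{q,s,t}} U5={{s},{q,s},{r,s},{s,t},{s,u},{q,s,t},{r,s,t},{s,t,u}}
  U12={{t,u},{s,t,u}} U15={{s,u},{s,t,u}} U23={{p,r},{r,t},{p,q,r},{r,s,t}} U24={{p,q},{q,t},{p,q,r},{q,s,t}} U25={{s,t},{q,s,t},{r,s,t},{s,t,u}} U34={{q,r},{p,q,r}} U35={{r,s},{r,s,t}} U45={{q,s},{q,s,t}}
  U125={{s,t,u}} U234={{p,q,r}} U235={{r,s,t}} U245={{q,s,t}}
components per intersection:
  U1: {{u},{s,u},{t,u},{s,t,u}}
  U2: {{p},{p,q},{p,r},{p,q,r}} {{t},{q,t},{r,t},{s,t},{t,u},{q,s,t},{r,s,t},{s,t,u}}
  U3: {{r},{p,r},{q,r},{r,s},{r,t},{p,q,r},{r,s,t}}
  U4: {{q},{p,q},{q,r},{q,s},{q,t},{p,q,r},{q,s,t}}
  U5: {{s},{q,s},{r,s},{s,t},{s,u},{q,s,t},{r,s,t},{s,t,u}}
  U12: {{t,u},{s,t,u}}
  U15: {{s,u},{s,t,u}}
  U23: {{p,r},{p,q,r}} {{r,t},{r,s,t}}
  U24: {{p,q},{p,q,r}} {{q,t},{q,s,t}}
  U25: {{s,t},{q,s,t},{r,s,t},{s,t,u}}
  U34: {{q,r},{p,q,r}}
  U35: {{r,s},{r,s,t}}
  U45: {{q,s},{q,s,t}}
  U125: {{s,t,u}}
  U234: {{p,q,r}}
  U235: {{r,s,t}}
  U245: {{q,s,t}}
C dims 6,10,4; δ0: rk 5, SNF 1^5; δ1: rk 4, SNF 1^4
Ȟ^0 = (6 − 5) − 0 = 1, so Ȟ^0 ≅ Z
Ȟ^1 = (10 − 4) − 5 = 1, so Ȟ^1 ≅ Z
Ȟ^2 = (4 − 0) − 4 = 0, so Ȟ^2 ≅ 0


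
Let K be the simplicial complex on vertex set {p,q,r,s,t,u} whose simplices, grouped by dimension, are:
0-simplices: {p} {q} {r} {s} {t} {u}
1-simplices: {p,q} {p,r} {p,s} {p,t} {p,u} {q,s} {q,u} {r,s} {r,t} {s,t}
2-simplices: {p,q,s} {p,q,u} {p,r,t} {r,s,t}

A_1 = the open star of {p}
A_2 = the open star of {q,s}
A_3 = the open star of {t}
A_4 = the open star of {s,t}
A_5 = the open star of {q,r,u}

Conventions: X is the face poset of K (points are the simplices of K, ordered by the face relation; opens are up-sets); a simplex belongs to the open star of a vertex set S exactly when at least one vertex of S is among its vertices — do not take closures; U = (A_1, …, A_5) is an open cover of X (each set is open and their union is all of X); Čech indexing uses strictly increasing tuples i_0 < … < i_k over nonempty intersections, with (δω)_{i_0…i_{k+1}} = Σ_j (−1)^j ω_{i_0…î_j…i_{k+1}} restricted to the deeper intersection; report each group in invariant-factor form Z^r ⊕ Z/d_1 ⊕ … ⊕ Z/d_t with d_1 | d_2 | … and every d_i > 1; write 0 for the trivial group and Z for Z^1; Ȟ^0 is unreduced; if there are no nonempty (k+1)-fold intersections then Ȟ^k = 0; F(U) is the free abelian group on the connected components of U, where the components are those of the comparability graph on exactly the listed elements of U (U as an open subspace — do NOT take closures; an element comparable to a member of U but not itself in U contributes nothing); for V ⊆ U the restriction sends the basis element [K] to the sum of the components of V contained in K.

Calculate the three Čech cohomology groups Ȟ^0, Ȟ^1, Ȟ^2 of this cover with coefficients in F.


Ȟ^0(U;F) ≅ Z, Ȟ^1(U;F) ≅ Z and Ȟ^2(U;F) ≅ 0

cover nerve:
  A1={{p},{p,q},{p,r},{p,s},{p,t},{p,u},{p,q,s},{p,q,u},{p,r,t}} A2={{q},{s},{p,q},{p,s},{q,s},{q,u},{r,s},{s,t},{p,q,s},{p,q,u},{r,s,t}} A3={{t},{p,t},{r,t},{s,t},{p,r,t},{r,s,t}} A4={{s},{t},{p,s},{p,t},{q,s},{r,s},{r,t},{s,t},{p,q,s},{p,r,t},{r,s,t}} A5={{q},{r},{u},{p,q},{p,r},{p,u},{q,s},{q,u},{r,s},{r,t},{p,q,s},{p,q,u},{p,r,t},{r,s,t}}
  A12={{p,q},{p,s},{p,q,s},{p,q,u}} A13={{p,t},{p,r,t}} A14={{p,s},{p,t},{p,q,s},{p,r,t}} A15={{p,q},{p,r},{p,u},{p,q,s},{p,q,u},{p,r,t}} A23={{s,t},{r,s,t}} A24={{s},{p,s},{q,s},{r,s},{s,t},{p,q,s},{r,s,t}} A25={{q},{p,q},{q,s},{q,u},{r,s},{p,q,s},{p,q,u},{r,s,t}} A34={{t},{p,t},{r,t},{s,t},{p,r,t},{r,s,t}} A35={{r,t},{p,r,t},{r,s,t}} A45={{q,s},{r,s},{r,t},{p,q,s},{p,r,t},{r,s,t}}
  A124={{p,s},{p,q,s}} A125={{p,q},{p,q,s},{p,q,u}} A134={{p,t},{p,r,t}} A135={{p,r,t}} A145={{p,q,s},{p,r,t}} A234={{s,t},{r,s,t}} A235={{r,s,t}} A245={{q,s},{r,s},{p,q,s},{r,s,t}} A345={{r,t},{p,r,t},{r,s,t}}
  A1245={{p,q,s}} A1345={{p,r,t}} A2345={{r,s,t}}
components per intersection:
  A1: {{p},{p,q},{p,r},{p,s},{p,t},{p,u},{p,q,s},{p,q,u},{p,r,t}}
  A2: {{q},{s},{p,q},{p,s},{q,s},{q,u},{r,s},{s,t},{p,q,s},{p,q,u},{r,s,t}}
  A3: {{t},{p,t},{r,t},{s,t},{p,r,t},{r,s,t}}
  A4: {{s},{t},{p,s},{p,t},{q,s},{r,s},{r,t},{s,t},{p,q,s},{p,r,t},{r,s,t}}
  A5: {{q},{u},{p,q},{p,u},{q,s},{q,u},{p,q,s},{p,q,u}} {{r},{p,r},{r,s},{r,t},{p,r,t},{r,s,t}}
  A12: {{p,q},{p,s},{p,q,s},{p,q,u}}
  A13: {{p,t},{p,r,t}}
  A14: {{p,s},{p,q,s}} {{p,t},{p,r,t}}
  A15: {{p,q},{p,u},{p,q,s},{p,q,u}} {{p,r},{p,r,t}}
  A23: {{s,t},{r,s,t}}
  A24: {{s},{p,s},{q,s},{r,s},{s,t},{p,q,s},{r,s,t}}
  A25: {{q},{p,q},{q,s},{q,u},{p,q,s},{p,q,u}} {{r,s},{r,s,t}}
  A34: {{t},{p,t},{r,t},{s,t},{p,r,t},{r,s,t}}
  A35: {{r,t},{p,r,t},{r,s,t}}
  A45: {{q,s},{p,q,s}} {{r,s},{r,t},{p,r,t},{r,s,t}}
  A124: {{p,s},{p,q,s}}
  A125: {{p,q},{p,q,s},{p,q,u}}
  A134: {{p,t},{p,r,t}}
  A135: {{p,r,t}}
  A145: {{p,q,s}} {{p,r,t}}
  A234: {{s,t},{r,s,t}}
  A235: {{r,s,t}}
  A245: {{q,s},{p,q,s}} {{r,s},{r,s,t}}
  A345: {{r,t},{p,r,t},{r,s,t}}
  A1245: {{p,q,s}}
  A1345: {{p,r,t}}
  A2345: {{r,s,t}}
C dims 6,14,11,3; δ0: rk 5, SNF 1^5; δ1: rk 8, SNF 1^8; δ2: rk 3, SNF 1^3
Ȟ^0: (6−5)−0=1 ⇒ Z
Ȟ^1: (14−8)−5=1 ⇒ Z
Ȟ^2: (11−3)−8=0 ⇒ 0


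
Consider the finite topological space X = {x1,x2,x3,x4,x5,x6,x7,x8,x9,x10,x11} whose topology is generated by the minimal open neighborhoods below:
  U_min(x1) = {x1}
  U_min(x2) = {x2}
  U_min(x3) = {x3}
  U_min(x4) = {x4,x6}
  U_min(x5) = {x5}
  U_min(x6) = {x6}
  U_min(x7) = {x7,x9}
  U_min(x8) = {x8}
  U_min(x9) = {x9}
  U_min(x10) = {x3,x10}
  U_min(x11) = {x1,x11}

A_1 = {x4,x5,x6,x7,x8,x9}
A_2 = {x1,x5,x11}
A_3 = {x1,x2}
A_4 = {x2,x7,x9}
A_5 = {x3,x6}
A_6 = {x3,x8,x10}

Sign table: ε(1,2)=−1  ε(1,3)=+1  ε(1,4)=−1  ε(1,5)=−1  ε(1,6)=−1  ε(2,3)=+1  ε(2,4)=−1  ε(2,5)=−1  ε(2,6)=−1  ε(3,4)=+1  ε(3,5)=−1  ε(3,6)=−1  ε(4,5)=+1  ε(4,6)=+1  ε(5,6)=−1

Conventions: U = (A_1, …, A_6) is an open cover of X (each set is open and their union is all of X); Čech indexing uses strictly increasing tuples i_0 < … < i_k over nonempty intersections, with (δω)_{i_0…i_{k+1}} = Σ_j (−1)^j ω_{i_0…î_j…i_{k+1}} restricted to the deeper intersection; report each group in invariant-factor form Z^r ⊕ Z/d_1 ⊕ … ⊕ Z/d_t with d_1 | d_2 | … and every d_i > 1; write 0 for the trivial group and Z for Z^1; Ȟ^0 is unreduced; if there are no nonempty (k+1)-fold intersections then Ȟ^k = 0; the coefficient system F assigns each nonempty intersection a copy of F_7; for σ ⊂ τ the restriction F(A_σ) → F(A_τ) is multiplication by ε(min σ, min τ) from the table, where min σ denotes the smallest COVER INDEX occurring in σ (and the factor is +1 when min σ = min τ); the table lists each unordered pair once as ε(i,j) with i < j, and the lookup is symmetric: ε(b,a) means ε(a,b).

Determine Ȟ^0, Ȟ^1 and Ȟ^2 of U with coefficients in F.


intersection data:
  A12={x5} A14={x7,x9} A15={x6} A16={x8} A23={x1} A34={x2} A56={x3}
C dims 6,7; δ0: rk_F7 6
Ȟ^0 = (6 − 6) − 0 = 0, so Ȟ^0 ≅ 0
Ȟ^1 = (7 − 0) − 6 = 1, so Ȟ^1 ≅ Z/7
Ȟ^2 = (0 − 0) − 0 = 0, so Ȟ^2 ≅ 0

Ȟ^0 = 0,  Ȟ^1 = Z/7,  Ȟ^2 = 0


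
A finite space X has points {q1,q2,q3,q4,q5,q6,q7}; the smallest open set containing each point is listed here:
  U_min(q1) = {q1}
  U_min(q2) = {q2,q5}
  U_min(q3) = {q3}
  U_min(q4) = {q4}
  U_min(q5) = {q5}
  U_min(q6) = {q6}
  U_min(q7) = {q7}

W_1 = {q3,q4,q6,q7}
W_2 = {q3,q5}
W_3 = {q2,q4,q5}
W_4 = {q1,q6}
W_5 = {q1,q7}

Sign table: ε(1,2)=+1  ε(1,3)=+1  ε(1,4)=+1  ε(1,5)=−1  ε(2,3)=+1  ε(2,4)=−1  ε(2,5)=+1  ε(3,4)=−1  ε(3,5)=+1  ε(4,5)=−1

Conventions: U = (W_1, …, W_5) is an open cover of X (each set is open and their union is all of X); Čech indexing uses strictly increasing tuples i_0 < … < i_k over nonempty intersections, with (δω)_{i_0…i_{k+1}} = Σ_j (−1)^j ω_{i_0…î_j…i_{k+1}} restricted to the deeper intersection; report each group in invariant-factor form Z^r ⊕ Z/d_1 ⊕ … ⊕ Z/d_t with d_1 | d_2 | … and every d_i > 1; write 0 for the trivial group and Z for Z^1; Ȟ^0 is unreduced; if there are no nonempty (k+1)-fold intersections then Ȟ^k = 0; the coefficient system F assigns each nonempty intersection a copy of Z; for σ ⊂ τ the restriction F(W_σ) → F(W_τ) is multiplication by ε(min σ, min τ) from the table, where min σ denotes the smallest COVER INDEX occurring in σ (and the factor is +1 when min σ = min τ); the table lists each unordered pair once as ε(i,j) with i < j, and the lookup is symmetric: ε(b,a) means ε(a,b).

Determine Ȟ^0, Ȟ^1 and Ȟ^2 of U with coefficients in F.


Ȟ^0 = Z; Ȟ^1 = Z^2; Ȟ^2 = 0

nerve of the cover:
  W12={q3} W13={q4} W14={q6} W15={q7} W23={q5} W45={q1}
C dims 5,6; δ0: rk 4, SNF 1^4
Ȟ^0 = (5 − 4) − 0 = 1, so Ȟ^0 ≅ Z
Ȟ^1 = (6 − 0) − 4 = 2, so Ȟ^1 ≅ Z^2
Ȟ^2 = (0 − 0) − 0 = 0, so Ȟ^2 ≅ 0


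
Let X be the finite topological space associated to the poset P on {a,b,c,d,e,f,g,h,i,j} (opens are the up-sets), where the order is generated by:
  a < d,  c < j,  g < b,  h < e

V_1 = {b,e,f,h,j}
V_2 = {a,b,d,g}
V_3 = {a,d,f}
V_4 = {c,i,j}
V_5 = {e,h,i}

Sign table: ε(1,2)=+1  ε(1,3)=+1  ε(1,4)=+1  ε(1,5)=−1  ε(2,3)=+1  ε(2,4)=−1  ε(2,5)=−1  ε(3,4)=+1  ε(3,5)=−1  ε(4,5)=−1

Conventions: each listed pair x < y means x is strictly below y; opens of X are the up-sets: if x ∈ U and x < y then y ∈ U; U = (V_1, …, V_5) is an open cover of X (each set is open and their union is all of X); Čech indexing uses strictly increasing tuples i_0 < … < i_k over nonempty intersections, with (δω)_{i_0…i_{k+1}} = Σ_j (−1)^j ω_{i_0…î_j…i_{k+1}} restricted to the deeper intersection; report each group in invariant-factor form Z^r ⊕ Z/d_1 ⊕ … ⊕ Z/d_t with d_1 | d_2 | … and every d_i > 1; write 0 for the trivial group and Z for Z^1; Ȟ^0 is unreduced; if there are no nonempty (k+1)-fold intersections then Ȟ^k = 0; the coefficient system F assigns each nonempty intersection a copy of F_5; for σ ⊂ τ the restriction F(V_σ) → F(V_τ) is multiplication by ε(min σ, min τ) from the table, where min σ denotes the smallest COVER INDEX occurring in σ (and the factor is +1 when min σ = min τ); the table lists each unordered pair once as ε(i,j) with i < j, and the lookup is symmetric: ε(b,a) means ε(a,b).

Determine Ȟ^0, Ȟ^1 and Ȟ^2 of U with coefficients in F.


nonempty overlaps:
  V12={b} V13={f} V14={j} V15={e,h} V23={a,d} V45={i}
C dims 5,6; δ0: rk_F5 4
degree 0: 5−4−0 = 1 → Ȟ^0 ≅ Z/5
degree 1: 6−0−4 = 2 → Ȟ^1 ≅ Z/5 ⊕ Z/5
degree 2: 0−0−0 = 0 → Ȟ^2 ≅ 0

Ȟ^0(U;F) ≅ Z/5; Ȟ^1(U;F) ≅ Z/5 ⊕ Z/5; Ȟ^2(U;F) ≅ 0


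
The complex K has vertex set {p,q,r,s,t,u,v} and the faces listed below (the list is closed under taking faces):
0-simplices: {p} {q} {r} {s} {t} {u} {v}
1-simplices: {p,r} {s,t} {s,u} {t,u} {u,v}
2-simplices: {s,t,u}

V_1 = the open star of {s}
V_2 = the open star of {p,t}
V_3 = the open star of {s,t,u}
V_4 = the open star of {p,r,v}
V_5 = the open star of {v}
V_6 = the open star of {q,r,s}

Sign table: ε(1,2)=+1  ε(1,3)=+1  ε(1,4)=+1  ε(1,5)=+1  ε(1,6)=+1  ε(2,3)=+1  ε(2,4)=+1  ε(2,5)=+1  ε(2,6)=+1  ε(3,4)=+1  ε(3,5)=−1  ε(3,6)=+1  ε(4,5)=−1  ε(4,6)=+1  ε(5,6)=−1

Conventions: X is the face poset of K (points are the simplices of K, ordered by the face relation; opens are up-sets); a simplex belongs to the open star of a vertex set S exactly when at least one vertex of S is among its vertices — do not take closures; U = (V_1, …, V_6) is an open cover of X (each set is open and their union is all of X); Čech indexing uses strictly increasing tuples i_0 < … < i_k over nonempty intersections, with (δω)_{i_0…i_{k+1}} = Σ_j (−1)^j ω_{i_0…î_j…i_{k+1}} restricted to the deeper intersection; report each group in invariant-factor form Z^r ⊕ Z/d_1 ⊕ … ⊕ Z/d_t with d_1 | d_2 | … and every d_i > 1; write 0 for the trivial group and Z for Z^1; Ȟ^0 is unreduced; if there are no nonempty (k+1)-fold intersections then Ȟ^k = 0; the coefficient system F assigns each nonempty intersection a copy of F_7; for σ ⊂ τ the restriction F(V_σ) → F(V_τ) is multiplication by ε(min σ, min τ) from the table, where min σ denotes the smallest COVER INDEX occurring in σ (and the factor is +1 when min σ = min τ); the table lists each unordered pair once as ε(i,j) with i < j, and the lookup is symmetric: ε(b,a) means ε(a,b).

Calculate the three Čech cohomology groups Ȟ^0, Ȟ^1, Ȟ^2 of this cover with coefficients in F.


nerve simplices:
  V1={{s},{s,t},{s,u},{s,t,u}} V2={{p},{t},{p,r},{s,t},{t,u},{s,t,u}} V3={{s},{t},{u},{s,t},{s,u},{t,u},{u,v},{s,t,u}} V4={{p},{r},{v},{p,r},{u,v}} V5={{v},{u,v}} V6={{q},{r},{s},{p,r},{s,t},{s,u},{s,t,u}}
  V12={{s,t},{s,t,u}} V13={{s},{s,t},{s,u},{s,t,u}} V16={{s},{s,t},{s,u},{s,t,u}} V23={{t},{s,t},{t,u},{s,t,u}} V24={{p},{p,r}} V26={{p,r},{s,t},{s,t,u}} V34={{u,v}} V35={{u,v}} V36={{s},{s,t},{s,u},{s,t,u}} V45={{v},{u,v}} V46={{r},{p,r}}
  V123={{s,t},{s,t,u}} V126={{s,t},{s,t,u}} V136={{s},{s,t},{s,u},{s,t,u}} V236={{s,t},{s,t,u}} V246={{p,r}} V345={{u,v}}
  V1236={{s,t},{s,t,u}}
C dims 6,11,6,1; δ0: rk_F7 5; δ1: rk_F7 5; δ2: rk_F7 1
degree 0: 6−5−0 = 1 → Ȟ^0 ≅ Z/7
degree 1: 11−5−5 = 1 → Ȟ^1 ≅ Z/7
degree 2: 6−1−5 = 0 → Ȟ^2 ≅ 0

Ȟ^0(U;F) ≅ Z/7,  Ȟ^1(U;F) ≅ Z/7,  Ȟ^2(U;F) ≅ 0


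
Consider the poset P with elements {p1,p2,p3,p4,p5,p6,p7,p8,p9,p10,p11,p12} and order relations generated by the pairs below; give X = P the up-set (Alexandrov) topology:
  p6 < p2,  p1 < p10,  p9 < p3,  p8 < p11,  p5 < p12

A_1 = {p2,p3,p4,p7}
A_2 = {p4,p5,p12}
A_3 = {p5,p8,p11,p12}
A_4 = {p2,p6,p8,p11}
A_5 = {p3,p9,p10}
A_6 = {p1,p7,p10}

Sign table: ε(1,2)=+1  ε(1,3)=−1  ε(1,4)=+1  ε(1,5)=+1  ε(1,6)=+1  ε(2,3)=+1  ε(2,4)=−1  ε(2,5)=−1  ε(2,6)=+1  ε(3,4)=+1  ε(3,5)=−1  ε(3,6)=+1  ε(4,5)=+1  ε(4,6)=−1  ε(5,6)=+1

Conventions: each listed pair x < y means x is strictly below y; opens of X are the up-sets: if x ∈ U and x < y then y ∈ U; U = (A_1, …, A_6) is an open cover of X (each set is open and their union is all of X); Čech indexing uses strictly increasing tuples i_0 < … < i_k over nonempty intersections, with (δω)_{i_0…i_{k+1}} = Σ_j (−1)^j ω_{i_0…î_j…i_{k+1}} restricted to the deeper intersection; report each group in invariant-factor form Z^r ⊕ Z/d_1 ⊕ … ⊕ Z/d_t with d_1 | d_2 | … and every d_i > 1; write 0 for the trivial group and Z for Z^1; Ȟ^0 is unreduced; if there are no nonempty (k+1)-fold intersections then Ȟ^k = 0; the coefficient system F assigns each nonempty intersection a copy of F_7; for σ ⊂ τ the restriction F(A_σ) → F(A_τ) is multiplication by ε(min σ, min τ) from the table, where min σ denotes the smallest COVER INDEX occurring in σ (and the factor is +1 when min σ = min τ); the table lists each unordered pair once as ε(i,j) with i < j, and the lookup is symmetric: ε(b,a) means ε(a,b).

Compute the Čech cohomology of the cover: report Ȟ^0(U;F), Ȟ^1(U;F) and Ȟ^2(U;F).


nonempty intersections:
  A12={p4} A14={p2} A15={p3} A16={p7} A23={p5,p12} A34={p8,p11} A56={p10}
C dims 6,7; δ0: rk_F7 5
Ȟ^0: (6−5)−0=1 ⇒ Z/7
Ȟ^1: (7−0)−5=2 ⇒ Z/7 ⊕ Z/7
Ȟ^2: (0−0)−0=0 ⇒ 0

Ȟ^0 ≅ Z/7,  Ȟ^1 ≅ Z/7 ⊕ Z/7,  Ȟ^2 ≅ 0


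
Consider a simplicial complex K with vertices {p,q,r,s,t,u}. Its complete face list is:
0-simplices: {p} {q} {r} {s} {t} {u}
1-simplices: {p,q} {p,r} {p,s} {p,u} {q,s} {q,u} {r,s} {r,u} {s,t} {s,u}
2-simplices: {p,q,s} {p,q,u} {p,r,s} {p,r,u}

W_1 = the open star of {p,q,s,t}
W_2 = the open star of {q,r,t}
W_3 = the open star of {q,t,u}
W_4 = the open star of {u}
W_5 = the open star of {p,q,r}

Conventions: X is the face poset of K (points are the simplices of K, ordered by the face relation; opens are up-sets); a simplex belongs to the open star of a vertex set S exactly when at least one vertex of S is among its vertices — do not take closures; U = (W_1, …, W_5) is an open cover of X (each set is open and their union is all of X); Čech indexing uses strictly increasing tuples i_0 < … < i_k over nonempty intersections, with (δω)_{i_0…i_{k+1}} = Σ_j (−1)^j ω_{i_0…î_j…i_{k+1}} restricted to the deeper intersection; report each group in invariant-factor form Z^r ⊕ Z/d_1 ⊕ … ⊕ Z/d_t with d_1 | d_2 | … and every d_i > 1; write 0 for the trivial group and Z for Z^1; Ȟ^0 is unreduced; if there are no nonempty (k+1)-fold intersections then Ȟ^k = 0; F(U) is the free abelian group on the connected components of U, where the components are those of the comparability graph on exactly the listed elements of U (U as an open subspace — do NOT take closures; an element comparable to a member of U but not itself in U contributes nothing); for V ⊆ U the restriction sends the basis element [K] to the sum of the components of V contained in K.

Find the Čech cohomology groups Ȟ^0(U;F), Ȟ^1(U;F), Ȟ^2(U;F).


Ȟ^0(U;F) ≅ Z, Ȟ^1(U;F) ≅ Z and Ȟ^2(U;F) ≅ 0

nerve simplices:
  W1={{p},{q},{s},{t},{p,q},{p,r},{p,s},{p,u},{q,s},{q,u},{r,s},{s,t},{s,u},{p,q,s},{p,q,u},{p,r,s},{p,r,u}} W2={{q},{r},{t},{p,q},{p,r},{q,s},{q,u},{r,s},{r,u},{s,t},{p,q,s},{p,q,u},{p,r,s},{p,r,u}} W3={{q},{t},{u},{p,q},{p,u},{q,s},{q,u},{r,u},{s,t},{s,u},{p,q,s},{p,q,u},{p,r,u}} W4={{u},{p,u},{q,u},{r,u},{s,u},{p,q,u},{p,r,u}} W5={{p},{q},{r},{p,q},{p,r},{p,s},{p,u},{q,s},{q,u},{r,s},{r,u},{p,q,s},{p,q,u},{p,r,s},{p,r,u}}
  W12={{q},{t},{p,q},{p,r},{q,s},{q,u},{r,s},{s,t},{p,q,s},{p,q,u},{p,r,s},{p,r,u}} W13={{q},{t},{p,q},{p,u},{q,s},{q,u},{s,t},{s,u},{p,q,s},{p,q,u},{p,r,u}} W14={{p,u},{q,u},{s,u},{p,q,u},{p,r,u}} W15={{p},{q},{p,q},{p,r},{p,s},{p,u},{q,s},{q,u},{r,s},{p,q,s},{p,q,u},{p,r,s},{p,r,u}} W23={{q},{t},{p,q},{q,s},{q,u},{r,u},{s,t},{p,q,s},{p,q,u},{p,r,u}} W24={{q,u},{r,u},{p,q,u},{p,r,u}} W25={{q},{r},{p,q},{p,r},{q,s},{q,u},{r,s},{r,u},{p,q,s},{p,q,u},{p,r,s},{p,r,u}} W34={{u},{p,u},{q,u},{r,u},{s,u},{p,q,u},{p,r,u}} W35={{q},{p,q},{p,u},{q,s},{q,u},{r,u},{p,q,s},{p,q,u},{p,r,u}} W45={{p,u},{q,u},{r,u},{p,q,u},{p,r,u}}
  W123={{q},{t},{p,q},{q,s},{q,u},{s,t},{p,q,s},{p,q,u},{p,r,u}} W124={{q,u},{p,q,u},{p,r,u}} W125={{q},{p,q},{p,r},{q,s},{q,u},{r,s},{p,q,s},{p,q,u},{p,r,s},{p,r,u}} W134={{p,u},{q,u},{s,u},{p,q,u},{p,r,u}} W135={{q},{p,q},{p,u},{q,s},{q,u},{p,q,s},{p,q,u},{p,r,u}} W145={{p,u},{q,u},{p,q,u},{p,r,u}} W234={{q,u},{r,u},{p,q,u},{p,r,u}} W235={{q},{p,q},{q,s},{q,u},{r,u},{p,q,s},{p,q,u},{p,r,u}} W245={{q,u},{r,u},{p,q,u},{p,r,u}} W345={{p,u},{q,u},{r,u},{p,q,u},{p,r,u}}
  W1234={{q,u},{p,q,u},{p,r,u}} W1235={{q},{p,q},{q,s},{q,u},{p,q,s},{p,q,u},{p,r,u}} W1245={{q,u},{p,q,u},{p,r,u}} W1345={{p,u},{q,u},{p,q,u},{p,r,u}} W2345={{q,u},{r,u},{p,q,u},{p,r,u}}
  W12345={{q,u},{p,q,u},{p,r,u}}
components per intersection:
  W1: {{p},{q},{s},{t},{p,q},{p,r},{p,s},{p,u},{q,s},{q,u},{r,s},{s,t},{s,u},{p,q,s},{p,q,u},{p,r,s},{p,r,u}}
  W2: {{q},{p,q},{q,s},{q,u},{p,q,s},{p,q,u}} {{r},{p,r},{r,s},{r,u},{p,r,s},{p,r,u}} {{t},{s,t}}
  W3: {{q},{u},{p,q},{p,u},{q,s},{q,u},{r,u},{s,u},{p,q,s},{p,q,u},{p,r,u}} {{t},{s,t}}
  W4: {{u},{p,u},{q,u},{r,u},{s,u},{p,q,u},{p,r,u}}
  W5: {{p},{q},{r},{p,q},{p,r},{p,s},{p,u},{q,s},{q,u},{r,s},{r,u},{p,q,s},{p,q,u},{p,r,s},{p,r,u}}
  W12: {{q},{p,q},{q,s},{q,u},{p,q,s},{p,q,u}} {{t},{s,t}} {{p,r},{r,s},{p,r,s},{p,r,u}}
  W13: {{q},{p,q},{p,u},{q,s},{q,u},{p,q,s},{p,q,u},{p,r,u}} {{t},{s,t}} {{s,u}}
  W14: {{p,u},{q,u},{p,q,u},{p,r,u}} {{s,u}}
  W15: {{p},{q},{p,q},{p,r},{p,s},{p,u},{q,s},{q,u},{r,s},{p,q,s},{p,q,u},{p,r,s},{p,r,u}}
  W23: {{q},{p,q},{q,s},{q,u},{p,q,s},{p,q,u}} {{t},{s,t}} {{r,u},{p,r,u}}
  W24: {{q,u},{p,q,u}} {{r,u},{p,r,u}}
  W25: {{q},{p,q},{q,s},{q,u},{p,q,s},{p,q,u}} {{r},{p,r},{r,s},{r,u},{p,r,s},{p,r,u}}
  W34: {{u},{p,u},{q,u},{r,u},{s,u},{p,q,u},{p,r,u}}
  W35: {{q},{p,q},{p,u},{q,s},{q,u},{r,u},{p,q,s},{p,q,u},{p,r,u}}
  W45: {{p,u},{q,u},{r,u},{p,q,u},{p,r,u}}
  W123: {{q},{p,q},{q,s},{q,u},{p,q,s},{p,q,u}} {{t},{s,t}} {{p,r,u}}
  W124: {{q,u},{p,q,u}} {{p,r,u}}
  W125: {{q},{p,q},{q,s},{q,u},{p,q,s},{p,q,u}} {{p,r},{r,s},{p,r,s},{p,r,u}}
  W134: {{p,u},{q,u},{p,q,u},{p,r,u}} {{s,u}}
  W135: {{q},{p,q},{p,u},{q,s},{q,u},{p,q,s},{p,q,u},{p,r,u}}
  W145: {{p,u},{q,u},{p,q,u},{p,r,u}}
  W234: {{q,u},{p,q,u}} {{r,u},{p,r,u}}
  W235: {{q},{p,q},{q,s},{q,u},{p,q,s},{p,q,u}} {{r,u},{p,r,u}}
  W245: {{q,u},{p,q,u}} {{r,u},{p,r,u}}
  W345: {{p,u},{q,u},{r,u},{p,q,u},{p,r,u}}
  W1234: {{q,u},{p,q,u}} {{p,r,u}}
  W1235: {{q},{p,q},{q,s},{q,u},{p,q,s},{p,q,u}} {{p,r,u}}
  W1245: {{q,u},{p,q,u}} {{p,r,u}}
  W1345: {{p,u},{q,u},{p,q,u},{p,r,u}}
  W2345: {{q,u},{p,q,u}} {{r,u},{p,r,u}}
  W12345: {{q,u},{p,q,u}} {{p,r,u}}
C dims 8,19,18,9; δ0: rk 7, SNF 1^7; δ1: rk 11, SNF 1^11; δ2: rk 7, SNF 1^7
degree 0: 8−7−0 = 1 → Ȟ^0 ≅ Z
degree 1: 19−11−7 = 1 → Ȟ^1 ≅ Z
degree 2: 18−7−11 = 0 → Ȟ^2 ≅ 0


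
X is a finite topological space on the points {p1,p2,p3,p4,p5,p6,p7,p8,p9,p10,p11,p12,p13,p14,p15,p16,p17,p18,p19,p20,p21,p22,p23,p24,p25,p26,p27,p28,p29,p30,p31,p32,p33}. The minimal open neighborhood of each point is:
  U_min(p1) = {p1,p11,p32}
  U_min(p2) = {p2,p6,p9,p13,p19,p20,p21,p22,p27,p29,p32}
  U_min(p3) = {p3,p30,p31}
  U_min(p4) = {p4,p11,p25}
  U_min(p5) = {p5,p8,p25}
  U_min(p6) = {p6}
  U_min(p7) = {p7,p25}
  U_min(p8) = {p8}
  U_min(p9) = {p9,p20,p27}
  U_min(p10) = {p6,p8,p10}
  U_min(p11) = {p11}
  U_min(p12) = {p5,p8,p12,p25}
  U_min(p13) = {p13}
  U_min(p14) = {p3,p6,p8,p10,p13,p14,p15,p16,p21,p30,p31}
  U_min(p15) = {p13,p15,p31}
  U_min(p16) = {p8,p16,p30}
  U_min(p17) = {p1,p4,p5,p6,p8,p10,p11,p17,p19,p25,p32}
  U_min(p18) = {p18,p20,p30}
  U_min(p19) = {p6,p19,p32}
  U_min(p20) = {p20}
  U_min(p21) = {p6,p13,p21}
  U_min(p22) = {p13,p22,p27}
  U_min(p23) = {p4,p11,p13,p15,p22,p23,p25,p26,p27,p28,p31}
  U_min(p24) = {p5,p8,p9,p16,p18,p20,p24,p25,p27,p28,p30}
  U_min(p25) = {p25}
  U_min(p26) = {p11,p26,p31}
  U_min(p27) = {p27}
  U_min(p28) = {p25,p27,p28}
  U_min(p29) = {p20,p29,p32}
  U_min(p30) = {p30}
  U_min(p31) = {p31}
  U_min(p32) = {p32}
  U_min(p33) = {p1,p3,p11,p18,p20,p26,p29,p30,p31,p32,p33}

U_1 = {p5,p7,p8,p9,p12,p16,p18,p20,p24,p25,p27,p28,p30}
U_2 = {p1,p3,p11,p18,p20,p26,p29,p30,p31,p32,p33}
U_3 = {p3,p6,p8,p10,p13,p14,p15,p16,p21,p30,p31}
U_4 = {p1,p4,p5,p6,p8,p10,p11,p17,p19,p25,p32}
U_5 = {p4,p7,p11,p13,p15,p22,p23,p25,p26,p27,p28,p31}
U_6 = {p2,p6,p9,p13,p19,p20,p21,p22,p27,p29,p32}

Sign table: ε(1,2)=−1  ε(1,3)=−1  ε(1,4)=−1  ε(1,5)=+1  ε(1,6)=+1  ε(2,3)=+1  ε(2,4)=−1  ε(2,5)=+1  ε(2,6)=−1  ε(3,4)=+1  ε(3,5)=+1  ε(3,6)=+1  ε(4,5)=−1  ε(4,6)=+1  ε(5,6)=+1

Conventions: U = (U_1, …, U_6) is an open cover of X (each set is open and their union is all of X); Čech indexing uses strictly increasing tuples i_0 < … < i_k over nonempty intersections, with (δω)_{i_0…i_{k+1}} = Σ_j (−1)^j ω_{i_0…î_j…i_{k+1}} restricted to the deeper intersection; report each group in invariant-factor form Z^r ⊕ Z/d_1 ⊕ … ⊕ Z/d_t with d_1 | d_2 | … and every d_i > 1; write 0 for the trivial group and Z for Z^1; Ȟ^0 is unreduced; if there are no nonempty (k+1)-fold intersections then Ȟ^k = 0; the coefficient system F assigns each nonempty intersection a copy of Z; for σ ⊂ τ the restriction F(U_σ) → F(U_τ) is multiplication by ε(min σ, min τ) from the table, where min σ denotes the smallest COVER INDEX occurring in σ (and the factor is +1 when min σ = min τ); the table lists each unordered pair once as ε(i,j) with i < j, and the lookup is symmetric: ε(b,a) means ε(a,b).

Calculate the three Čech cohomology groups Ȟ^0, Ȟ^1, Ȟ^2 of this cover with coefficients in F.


Ȟ^0 ≅ 0, Ȟ^1 ≅ Z/2 and Ȟ^2 ≅ Z

cover nerve:
  U12={p18,p20,p30} U13={p8,p16,p30} U14={p5,p8,p25} U15={p7,p25,p27,p28} U16={p9,p20,p27} U23={p3,p30,p31} U24={p1,p11,p32} U25={p11,p26,p31} U26={p20,p29,p32} U34={p6,p8,p10} U35={p13,p15,p31} U36={p6,p13,p21} U45={p4,p11,p25} U46={p6,p19,p32} U56={p13,p22,p27}
  U123={p30} U126={p20} U134={p8} U145={p25} U156={p27} U235={p31} U245={p11} U246={p32} U346={p6} U356={p13}
C dims 6,15,10; δ0: rk 6, SNF 1^5·2; δ1: rk 9, SNF 1^9
Ȟ^0: (6−6)−0=0 ⇒ 0
Ȟ^1: (15−9)−6=0 plus torsion [2] ⇒ Z/2
Ȟ^2: (10−0)−9=1 ⇒ Z
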